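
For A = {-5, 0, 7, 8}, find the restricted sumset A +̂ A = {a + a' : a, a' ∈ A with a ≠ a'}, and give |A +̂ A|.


Restricted sumset: A +̂ A = {a + a' : a ∈ A, a' ∈ A, a ≠ a'}.
Equivalently, take A + A and drop any sum 2a that is achievable ONLY as a + a for a ∈ A (i.e. sums representable only with equal summands).
Enumerate pairs (a, a') with a < a' (symmetric, so each unordered pair gives one sum; this covers all a ≠ a'):
  -5 + 0 = -5
  -5 + 7 = 2
  -5 + 8 = 3
  0 + 7 = 7
  0 + 8 = 8
  7 + 8 = 15
Collected distinct sums: {-5, 2, 3, 7, 8, 15}
|A +̂ A| = 6
(Reference bound: |A +̂ A| ≥ 2|A| - 3 for |A| ≥ 2, with |A| = 4 giving ≥ 5.)

|A +̂ A| = 6


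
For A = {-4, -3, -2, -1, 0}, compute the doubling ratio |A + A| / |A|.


|A| = 5.
Compute A + A by enumerating all 25 pairs.
A + A = {-8, -7, -6, -5, -4, -3, -2, -1, 0}, so |A + A| = 9.
K = |A + A| / |A| = 9/5 (already in lowest terms) ≈ 1.8000.
Reference: AP of size 5 gives K = 9/5 ≈ 1.8000; a fully generic set of size 5 gives K ≈ 3.0000.

|A| = 5, |A + A| = 9, K = 9/5.


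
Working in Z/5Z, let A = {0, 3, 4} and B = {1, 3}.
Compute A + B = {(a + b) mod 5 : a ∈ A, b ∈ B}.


Work in Z/5Z: reduce every sum a + b modulo 5.
Enumerate all 6 pairs:
a = 0: 0+1=1, 0+3=3
a = 3: 3+1=4, 3+3=1
a = 4: 4+1=0, 4+3=2
Distinct residues collected: {0, 1, 2, 3, 4}
|A + B| = 5 (out of 5 total residues).

A + B = {0, 1, 2, 3, 4}


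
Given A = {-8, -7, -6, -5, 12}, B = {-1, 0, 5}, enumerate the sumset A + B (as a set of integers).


A + B = {a + b : a ∈ A, b ∈ B}.
Enumerate all |A|·|B| = 5·3 = 15 pairs (a, b) and collect distinct sums.
a = -8: -8+-1=-9, -8+0=-8, -8+5=-3
a = -7: -7+-1=-8, -7+0=-7, -7+5=-2
a = -6: -6+-1=-7, -6+0=-6, -6+5=-1
a = -5: -5+-1=-6, -5+0=-5, -5+5=0
a = 12: 12+-1=11, 12+0=12, 12+5=17
Collecting distinct sums: A + B = {-9, -8, -7, -6, -5, -3, -2, -1, 0, 11, 12, 17}
|A + B| = 12

A + B = {-9, -8, -7, -6, -5, -3, -2, -1, 0, 11, 12, 17}


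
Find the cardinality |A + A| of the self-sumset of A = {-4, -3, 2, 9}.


A + A = {a + a' : a, a' ∈ A}; |A| = 4.
General bounds: 2|A| - 1 ≤ |A + A| ≤ |A|(|A|+1)/2, i.e. 7 ≤ |A + A| ≤ 10.
Lower bound 2|A|-1 is attained iff A is an arithmetic progression.
Enumerate sums a + a' for a ≤ a' (symmetric, so this suffices):
a = -4: -4+-4=-8, -4+-3=-7, -4+2=-2, -4+9=5
a = -3: -3+-3=-6, -3+2=-1, -3+9=6
a = 2: 2+2=4, 2+9=11
a = 9: 9+9=18
Distinct sums: {-8, -7, -6, -2, -1, 4, 5, 6, 11, 18}
|A + A| = 10

|A + A| = 10


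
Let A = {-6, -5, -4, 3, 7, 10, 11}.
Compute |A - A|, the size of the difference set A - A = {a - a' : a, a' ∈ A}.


A - A = {a - a' : a, a' ∈ A}; |A| = 7.
Bounds: 2|A|-1 ≤ |A - A| ≤ |A|² - |A| + 1, i.e. 13 ≤ |A - A| ≤ 43.
Note: 0 ∈ A - A always (from a - a). The set is symmetric: if d ∈ A - A then -d ∈ A - A.
Enumerate nonzero differences d = a - a' with a > a' (then include -d):
Positive differences: {1, 2, 3, 4, 7, 8, 9, 11, 12, 13, 14, 15, 16, 17}
Full difference set: {0} ∪ (positive diffs) ∪ (negative diffs).
|A - A| = 1 + 2·14 = 29 (matches direct enumeration: 29).

|A - A| = 29


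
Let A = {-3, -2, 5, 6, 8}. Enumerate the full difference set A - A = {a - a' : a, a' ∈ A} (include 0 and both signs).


A - A = {a - a' : a, a' ∈ A}.
Compute a - a' for each ordered pair (a, a'):
a = -3: -3--3=0, -3--2=-1, -3-5=-8, -3-6=-9, -3-8=-11
a = -2: -2--3=1, -2--2=0, -2-5=-7, -2-6=-8, -2-8=-10
a = 5: 5--3=8, 5--2=7, 5-5=0, 5-6=-1, 5-8=-3
a = 6: 6--3=9, 6--2=8, 6-5=1, 6-6=0, 6-8=-2
a = 8: 8--3=11, 8--2=10, 8-5=3, 8-6=2, 8-8=0
Collecting distinct values (and noting 0 appears from a-a):
A - A = {-11, -10, -9, -8, -7, -3, -2, -1, 0, 1, 2, 3, 7, 8, 9, 10, 11}
|A - A| = 17

A - A = {-11, -10, -9, -8, -7, -3, -2, -1, 0, 1, 2, 3, 7, 8, 9, 10, 11}


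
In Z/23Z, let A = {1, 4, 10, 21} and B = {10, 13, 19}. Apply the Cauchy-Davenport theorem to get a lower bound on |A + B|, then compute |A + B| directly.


Cauchy-Davenport: |A + B| ≥ min(p, |A| + |B| - 1) for A, B nonempty in Z/pZ.
|A| = 4, |B| = 3, p = 23.
CD lower bound = min(23, 4 + 3 - 1) = min(23, 6) = 6.
Compute A + B mod 23 directly:
a = 1: 1+10=11, 1+13=14, 1+19=20
a = 4: 4+10=14, 4+13=17, 4+19=0
a = 10: 10+10=20, 10+13=0, 10+19=6
a = 21: 21+10=8, 21+13=11, 21+19=17
A + B = {0, 6, 8, 11, 14, 17, 20}, so |A + B| = 7.
Verify: 7 ≥ 6? Yes ✓.

CD lower bound = 6, actual |A + B| = 7.


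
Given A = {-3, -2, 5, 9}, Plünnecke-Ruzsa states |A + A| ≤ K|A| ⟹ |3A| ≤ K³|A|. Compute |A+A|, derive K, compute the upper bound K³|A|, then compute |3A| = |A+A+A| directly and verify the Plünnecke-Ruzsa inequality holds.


|A| = 4.
Step 1: Compute A + A by enumerating all 16 pairs.
A + A = {-6, -5, -4, 2, 3, 6, 7, 10, 14, 18}, so |A + A| = 10.
Step 2: Doubling constant K = |A + A|/|A| = 10/4 = 10/4 ≈ 2.5000.
Step 3: Plünnecke-Ruzsa gives |3A| ≤ K³·|A| = (2.5000)³ · 4 ≈ 62.5000.
Step 4: Compute 3A = A + A + A directly by enumerating all triples (a,b,c) ∈ A³; |3A| = 19.
Step 5: Check 19 ≤ 62.5000? Yes ✓.

K = 10/4, Plünnecke-Ruzsa bound K³|A| ≈ 62.5000, |3A| = 19, inequality holds.


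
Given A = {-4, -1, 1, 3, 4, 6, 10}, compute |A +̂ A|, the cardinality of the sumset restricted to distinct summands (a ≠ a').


Restricted sumset: A +̂ A = {a + a' : a ∈ A, a' ∈ A, a ≠ a'}.
Equivalently, take A + A and drop any sum 2a that is achievable ONLY as a + a for a ∈ A (i.e. sums representable only with equal summands).
Enumerate pairs (a, a') with a < a' (symmetric, so each unordered pair gives one sum; this covers all a ≠ a'):
  -4 + -1 = -5
  -4 + 1 = -3
  -4 + 3 = -1
  -4 + 4 = 0
  -4 + 6 = 2
  -4 + 10 = 6
  -1 + 1 = 0
  -1 + 3 = 2
  -1 + 4 = 3
  -1 + 6 = 5
  -1 + 10 = 9
  1 + 3 = 4
  1 + 4 = 5
  1 + 6 = 7
  1 + 10 = 11
  3 + 4 = 7
  3 + 6 = 9
  3 + 10 = 13
  4 + 6 = 10
  4 + 10 = 14
  6 + 10 = 16
Collected distinct sums: {-5, -3, -1, 0, 2, 3, 4, 5, 6, 7, 9, 10, 11, 13, 14, 16}
|A +̂ A| = 16
(Reference bound: |A +̂ A| ≥ 2|A| - 3 for |A| ≥ 2, with |A| = 7 giving ≥ 11.)

|A +̂ A| = 16


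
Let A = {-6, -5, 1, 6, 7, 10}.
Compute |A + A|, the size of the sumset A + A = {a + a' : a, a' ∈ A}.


A + A = {a + a' : a, a' ∈ A}; |A| = 6.
General bounds: 2|A| - 1 ≤ |A + A| ≤ |A|(|A|+1)/2, i.e. 11 ≤ |A + A| ≤ 21.
Lower bound 2|A|-1 is attained iff A is an arithmetic progression.
Enumerate sums a + a' for a ≤ a' (symmetric, so this suffices):
a = -6: -6+-6=-12, -6+-5=-11, -6+1=-5, -6+6=0, -6+7=1, -6+10=4
a = -5: -5+-5=-10, -5+1=-4, -5+6=1, -5+7=2, -5+10=5
a = 1: 1+1=2, 1+6=7, 1+7=8, 1+10=11
a = 6: 6+6=12, 6+7=13, 6+10=16
a = 7: 7+7=14, 7+10=17
a = 10: 10+10=20
Distinct sums: {-12, -11, -10, -5, -4, 0, 1, 2, 4, 5, 7, 8, 11, 12, 13, 14, 16, 17, 20}
|A + A| = 19

|A + A| = 19


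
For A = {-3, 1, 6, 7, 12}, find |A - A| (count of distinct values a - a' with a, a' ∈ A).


A - A = {a - a' : a, a' ∈ A}; |A| = 5.
Bounds: 2|A|-1 ≤ |A - A| ≤ |A|² - |A| + 1, i.e. 9 ≤ |A - A| ≤ 21.
Note: 0 ∈ A - A always (from a - a). The set is symmetric: if d ∈ A - A then -d ∈ A - A.
Enumerate nonzero differences d = a - a' with a > a' (then include -d):
Positive differences: {1, 4, 5, 6, 9, 10, 11, 15}
Full difference set: {0} ∪ (positive diffs) ∪ (negative diffs).
|A - A| = 1 + 2·8 = 17 (matches direct enumeration: 17).

|A - A| = 17


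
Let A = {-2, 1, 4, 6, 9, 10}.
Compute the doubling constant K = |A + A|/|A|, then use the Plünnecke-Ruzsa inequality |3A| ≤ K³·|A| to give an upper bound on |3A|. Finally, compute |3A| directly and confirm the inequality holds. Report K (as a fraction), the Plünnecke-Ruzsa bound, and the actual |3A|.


|A| = 6.
Step 1: Compute A + A by enumerating all 36 pairs.
A + A = {-4, -1, 2, 4, 5, 7, 8, 10, 11, 12, 13, 14, 15, 16, 18, 19, 20}, so |A + A| = 17.
Step 2: Doubling constant K = |A + A|/|A| = 17/6 = 17/6 ≈ 2.8333.
Step 3: Plünnecke-Ruzsa gives |3A| ≤ K³·|A| = (2.8333)³ · 6 ≈ 136.4722.
Step 4: Compute 3A = A + A + A directly by enumerating all triples (a,b,c) ∈ A³; |3A| = 30.
Step 5: Check 30 ≤ 136.4722? Yes ✓.

K = 17/6, Plünnecke-Ruzsa bound K³|A| ≈ 136.4722, |3A| = 30, inequality holds.


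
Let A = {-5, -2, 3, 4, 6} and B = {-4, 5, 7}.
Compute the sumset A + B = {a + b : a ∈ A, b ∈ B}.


A + B = {a + b : a ∈ A, b ∈ B}.
Enumerate all |A|·|B| = 5·3 = 15 pairs (a, b) and collect distinct sums.
a = -5: -5+-4=-9, -5+5=0, -5+7=2
a = -2: -2+-4=-6, -2+5=3, -2+7=5
a = 3: 3+-4=-1, 3+5=8, 3+7=10
a = 4: 4+-4=0, 4+5=9, 4+7=11
a = 6: 6+-4=2, 6+5=11, 6+7=13
Collecting distinct sums: A + B = {-9, -6, -1, 0, 2, 3, 5, 8, 9, 10, 11, 13}
|A + B| = 12

A + B = {-9, -6, -1, 0, 2, 3, 5, 8, 9, 10, 11, 13}


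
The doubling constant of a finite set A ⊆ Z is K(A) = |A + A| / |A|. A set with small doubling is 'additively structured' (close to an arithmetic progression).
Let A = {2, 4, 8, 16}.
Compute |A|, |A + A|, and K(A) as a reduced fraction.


|A| = 4.
Compute A + A by enumerating all 16 pairs.
A + A = {4, 6, 8, 10, 12, 16, 18, 20, 24, 32}, so |A + A| = 10.
K = |A + A| / |A| = 10/4 = 5/2 ≈ 2.5000.
Reference: AP of size 4 gives K = 7/4 ≈ 1.7500; a fully generic set of size 4 gives K ≈ 2.5000.

|A| = 4, |A + A| = 10, K = 10/4 = 5/2.


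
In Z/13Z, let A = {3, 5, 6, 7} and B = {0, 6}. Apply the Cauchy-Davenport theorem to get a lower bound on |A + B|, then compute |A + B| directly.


Cauchy-Davenport: |A + B| ≥ min(p, |A| + |B| - 1) for A, B nonempty in Z/pZ.
|A| = 4, |B| = 2, p = 13.
CD lower bound = min(13, 4 + 2 - 1) = min(13, 5) = 5.
Compute A + B mod 13 directly:
a = 3: 3+0=3, 3+6=9
a = 5: 5+0=5, 5+6=11
a = 6: 6+0=6, 6+6=12
a = 7: 7+0=7, 7+6=0
A + B = {0, 3, 5, 6, 7, 9, 11, 12}, so |A + B| = 8.
Verify: 8 ≥ 5? Yes ✓.

CD lower bound = 5, actual |A + B| = 8.


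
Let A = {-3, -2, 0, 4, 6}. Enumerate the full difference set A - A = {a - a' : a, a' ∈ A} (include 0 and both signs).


A - A = {a - a' : a, a' ∈ A}.
Compute a - a' for each ordered pair (a, a'):
a = -3: -3--3=0, -3--2=-1, -3-0=-3, -3-4=-7, -3-6=-9
a = -2: -2--3=1, -2--2=0, -2-0=-2, -2-4=-6, -2-6=-8
a = 0: 0--3=3, 0--2=2, 0-0=0, 0-4=-4, 0-6=-6
a = 4: 4--3=7, 4--2=6, 4-0=4, 4-4=0, 4-6=-2
a = 6: 6--3=9, 6--2=8, 6-0=6, 6-4=2, 6-6=0
Collecting distinct values (and noting 0 appears from a-a):
A - A = {-9, -8, -7, -6, -4, -3, -2, -1, 0, 1, 2, 3, 4, 6, 7, 8, 9}
|A - A| = 17

A - A = {-9, -8, -7, -6, -4, -3, -2, -1, 0, 1, 2, 3, 4, 6, 7, 8, 9}


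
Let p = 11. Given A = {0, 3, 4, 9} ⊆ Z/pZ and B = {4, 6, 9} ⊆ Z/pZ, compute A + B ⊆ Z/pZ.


Work in Z/11Z: reduce every sum a + b modulo 11.
Enumerate all 12 pairs:
a = 0: 0+4=4, 0+6=6, 0+9=9
a = 3: 3+4=7, 3+6=9, 3+9=1
a = 4: 4+4=8, 4+6=10, 4+9=2
a = 9: 9+4=2, 9+6=4, 9+9=7
Distinct residues collected: {1, 2, 4, 6, 7, 8, 9, 10}
|A + B| = 8 (out of 11 total residues).

A + B = {1, 2, 4, 6, 7, 8, 9, 10}


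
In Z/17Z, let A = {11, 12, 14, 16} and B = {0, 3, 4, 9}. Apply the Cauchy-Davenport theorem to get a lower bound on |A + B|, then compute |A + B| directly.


Cauchy-Davenport: |A + B| ≥ min(p, |A| + |B| - 1) for A, B nonempty in Z/pZ.
|A| = 4, |B| = 4, p = 17.
CD lower bound = min(17, 4 + 4 - 1) = min(17, 7) = 7.
Compute A + B mod 17 directly:
a = 11: 11+0=11, 11+3=14, 11+4=15, 11+9=3
a = 12: 12+0=12, 12+3=15, 12+4=16, 12+9=4
a = 14: 14+0=14, 14+3=0, 14+4=1, 14+9=6
a = 16: 16+0=16, 16+3=2, 16+4=3, 16+9=8
A + B = {0, 1, 2, 3, 4, 6, 8, 11, 12, 14, 15, 16}, so |A + B| = 12.
Verify: 12 ≥ 7? Yes ✓.

CD lower bound = 7, actual |A + B| = 12.


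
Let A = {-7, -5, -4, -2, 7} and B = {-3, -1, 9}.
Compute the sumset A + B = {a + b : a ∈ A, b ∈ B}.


A + B = {a + b : a ∈ A, b ∈ B}.
Enumerate all |A|·|B| = 5·3 = 15 pairs (a, b) and collect distinct sums.
a = -7: -7+-3=-10, -7+-1=-8, -7+9=2
a = -5: -5+-3=-8, -5+-1=-6, -5+9=4
a = -4: -4+-3=-7, -4+-1=-5, -4+9=5
a = -2: -2+-3=-5, -2+-1=-3, -2+9=7
a = 7: 7+-3=4, 7+-1=6, 7+9=16
Collecting distinct sums: A + B = {-10, -8, -7, -6, -5, -3, 2, 4, 5, 6, 7, 16}
|A + B| = 12

A + B = {-10, -8, -7, -6, -5, -3, 2, 4, 5, 6, 7, 16}


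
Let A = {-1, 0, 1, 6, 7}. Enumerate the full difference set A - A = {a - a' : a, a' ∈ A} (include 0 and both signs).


A - A = {a - a' : a, a' ∈ A}.
Compute a - a' for each ordered pair (a, a'):
a = -1: -1--1=0, -1-0=-1, -1-1=-2, -1-6=-7, -1-7=-8
a = 0: 0--1=1, 0-0=0, 0-1=-1, 0-6=-6, 0-7=-7
a = 1: 1--1=2, 1-0=1, 1-1=0, 1-6=-5, 1-7=-6
a = 6: 6--1=7, 6-0=6, 6-1=5, 6-6=0, 6-7=-1
a = 7: 7--1=8, 7-0=7, 7-1=6, 7-6=1, 7-7=0
Collecting distinct values (and noting 0 appears from a-a):
A - A = {-8, -7, -6, -5, -2, -1, 0, 1, 2, 5, 6, 7, 8}
|A - A| = 13

A - A = {-8, -7, -6, -5, -2, -1, 0, 1, 2, 5, 6, 7, 8}


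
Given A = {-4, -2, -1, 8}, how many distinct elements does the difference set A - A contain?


A - A = {a - a' : a, a' ∈ A}; |A| = 4.
Bounds: 2|A|-1 ≤ |A - A| ≤ |A|² - |A| + 1, i.e. 7 ≤ |A - A| ≤ 13.
Note: 0 ∈ A - A always (from a - a). The set is symmetric: if d ∈ A - A then -d ∈ A - A.
Enumerate nonzero differences d = a - a' with a > a' (then include -d):
Positive differences: {1, 2, 3, 9, 10, 12}
Full difference set: {0} ∪ (positive diffs) ∪ (negative diffs).
|A - A| = 1 + 2·6 = 13 (matches direct enumeration: 13).

|A - A| = 13


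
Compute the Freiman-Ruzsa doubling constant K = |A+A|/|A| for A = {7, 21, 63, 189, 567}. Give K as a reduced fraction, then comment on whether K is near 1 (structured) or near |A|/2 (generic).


|A| = 5.
Compute A + A by enumerating all 25 pairs.
A + A = {14, 28, 42, 70, 84, 126, 196, 210, 252, 378, 574, 588, 630, 756, 1134}, so |A + A| = 15.
K = |A + A| / |A| = 15/5 = 3/1 ≈ 3.0000.
Reference: AP of size 5 gives K = 9/5 ≈ 1.8000; a fully generic set of size 5 gives K ≈ 3.0000.

|A| = 5, |A + A| = 15, K = 15/5 = 3/1.


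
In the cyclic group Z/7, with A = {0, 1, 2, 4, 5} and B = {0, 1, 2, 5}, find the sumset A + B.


Work in Z/7Z: reduce every sum a + b modulo 7.
Enumerate all 20 pairs:
a = 0: 0+0=0, 0+1=1, 0+2=2, 0+5=5
a = 1: 1+0=1, 1+1=2, 1+2=3, 1+5=6
a = 2: 2+0=2, 2+1=3, 2+2=4, 2+5=0
a = 4: 4+0=4, 4+1=5, 4+2=6, 4+5=2
a = 5: 5+0=5, 5+1=6, 5+2=0, 5+5=3
Distinct residues collected: {0, 1, 2, 3, 4, 5, 6}
|A + B| = 7 (out of 7 total residues).

A + B = {0, 1, 2, 3, 4, 5, 6}


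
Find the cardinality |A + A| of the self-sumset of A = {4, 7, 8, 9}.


A + A = {a + a' : a, a' ∈ A}; |A| = 4.
General bounds: 2|A| - 1 ≤ |A + A| ≤ |A|(|A|+1)/2, i.e. 7 ≤ |A + A| ≤ 10.
Lower bound 2|A|-1 is attained iff A is an arithmetic progression.
Enumerate sums a + a' for a ≤ a' (symmetric, so this suffices):
a = 4: 4+4=8, 4+7=11, 4+8=12, 4+9=13
a = 7: 7+7=14, 7+8=15, 7+9=16
a = 8: 8+8=16, 8+9=17
a = 9: 9+9=18
Distinct sums: {8, 11, 12, 13, 14, 15, 16, 17, 18}
|A + A| = 9

|A + A| = 9


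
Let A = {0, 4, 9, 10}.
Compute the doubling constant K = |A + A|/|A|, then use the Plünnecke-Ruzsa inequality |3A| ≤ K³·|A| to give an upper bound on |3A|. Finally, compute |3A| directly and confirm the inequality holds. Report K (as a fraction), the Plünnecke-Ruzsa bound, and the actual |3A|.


|A| = 4.
Step 1: Compute A + A by enumerating all 16 pairs.
A + A = {0, 4, 8, 9, 10, 13, 14, 18, 19, 20}, so |A + A| = 10.
Step 2: Doubling constant K = |A + A|/|A| = 10/4 = 10/4 ≈ 2.5000.
Step 3: Plünnecke-Ruzsa gives |3A| ≤ K³·|A| = (2.5000)³ · 4 ≈ 62.5000.
Step 4: Compute 3A = A + A + A directly by enumerating all triples (a,b,c) ∈ A³; |3A| = 19.
Step 5: Check 19 ≤ 62.5000? Yes ✓.

K = 10/4, Plünnecke-Ruzsa bound K³|A| ≈ 62.5000, |3A| = 19, inequality holds.


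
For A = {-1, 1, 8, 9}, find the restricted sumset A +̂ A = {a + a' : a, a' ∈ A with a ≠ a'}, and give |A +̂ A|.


Restricted sumset: A +̂ A = {a + a' : a ∈ A, a' ∈ A, a ≠ a'}.
Equivalently, take A + A and drop any sum 2a that is achievable ONLY as a + a for a ∈ A (i.e. sums representable only with equal summands).
Enumerate pairs (a, a') with a < a' (symmetric, so each unordered pair gives one sum; this covers all a ≠ a'):
  -1 + 1 = 0
  -1 + 8 = 7
  -1 + 9 = 8
  1 + 8 = 9
  1 + 9 = 10
  8 + 9 = 17
Collected distinct sums: {0, 7, 8, 9, 10, 17}
|A +̂ A| = 6
(Reference bound: |A +̂ A| ≥ 2|A| - 3 for |A| ≥ 2, with |A| = 4 giving ≥ 5.)

|A +̂ A| = 6


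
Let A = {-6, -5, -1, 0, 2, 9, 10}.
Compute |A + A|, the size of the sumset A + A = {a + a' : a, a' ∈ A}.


A + A = {a + a' : a, a' ∈ A}; |A| = 7.
General bounds: 2|A| - 1 ≤ |A + A| ≤ |A|(|A|+1)/2, i.e. 13 ≤ |A + A| ≤ 28.
Lower bound 2|A|-1 is attained iff A is an arithmetic progression.
Enumerate sums a + a' for a ≤ a' (symmetric, so this suffices):
a = -6: -6+-6=-12, -6+-5=-11, -6+-1=-7, -6+0=-6, -6+2=-4, -6+9=3, -6+10=4
a = -5: -5+-5=-10, -5+-1=-6, -5+0=-5, -5+2=-3, -5+9=4, -5+10=5
a = -1: -1+-1=-2, -1+0=-1, -1+2=1, -1+9=8, -1+10=9
a = 0: 0+0=0, 0+2=2, 0+9=9, 0+10=10
a = 2: 2+2=4, 2+9=11, 2+10=12
a = 9: 9+9=18, 9+10=19
a = 10: 10+10=20
Distinct sums: {-12, -11, -10, -7, -6, -5, -4, -3, -2, -1, 0, 1, 2, 3, 4, 5, 8, 9, 10, 11, 12, 18, 19, 20}
|A + A| = 24

|A + A| = 24


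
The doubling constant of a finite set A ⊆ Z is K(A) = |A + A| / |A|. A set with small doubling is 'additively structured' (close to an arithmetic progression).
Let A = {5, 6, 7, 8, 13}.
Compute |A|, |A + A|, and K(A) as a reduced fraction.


|A| = 5.
Compute A + A by enumerating all 25 pairs.
A + A = {10, 11, 12, 13, 14, 15, 16, 18, 19, 20, 21, 26}, so |A + A| = 12.
K = |A + A| / |A| = 12/5 (already in lowest terms) ≈ 2.4000.
Reference: AP of size 5 gives K = 9/5 ≈ 1.8000; a fully generic set of size 5 gives K ≈ 3.0000.

|A| = 5, |A + A| = 12, K = 12/5.


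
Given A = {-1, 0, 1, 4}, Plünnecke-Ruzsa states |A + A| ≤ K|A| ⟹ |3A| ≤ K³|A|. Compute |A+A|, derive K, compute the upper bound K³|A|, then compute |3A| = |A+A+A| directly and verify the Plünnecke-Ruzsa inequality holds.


|A| = 4.
Step 1: Compute A + A by enumerating all 16 pairs.
A + A = {-2, -1, 0, 1, 2, 3, 4, 5, 8}, so |A + A| = 9.
Step 2: Doubling constant K = |A + A|/|A| = 9/4 = 9/4 ≈ 2.2500.
Step 3: Plünnecke-Ruzsa gives |3A| ≤ K³·|A| = (2.2500)³ · 4 ≈ 45.5625.
Step 4: Compute 3A = A + A + A directly by enumerating all triples (a,b,c) ∈ A³; |3A| = 14.
Step 5: Check 14 ≤ 45.5625? Yes ✓.

K = 9/4, Plünnecke-Ruzsa bound K³|A| ≈ 45.5625, |3A| = 14, inequality holds.


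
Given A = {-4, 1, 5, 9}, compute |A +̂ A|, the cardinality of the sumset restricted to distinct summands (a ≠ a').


Restricted sumset: A +̂ A = {a + a' : a ∈ A, a' ∈ A, a ≠ a'}.
Equivalently, take A + A and drop any sum 2a that is achievable ONLY as a + a for a ∈ A (i.e. sums representable only with equal summands).
Enumerate pairs (a, a') with a < a' (symmetric, so each unordered pair gives one sum; this covers all a ≠ a'):
  -4 + 1 = -3
  -4 + 5 = 1
  -4 + 9 = 5
  1 + 5 = 6
  1 + 9 = 10
  5 + 9 = 14
Collected distinct sums: {-3, 1, 5, 6, 10, 14}
|A +̂ A| = 6
(Reference bound: |A +̂ A| ≥ 2|A| - 3 for |A| ≥ 2, with |A| = 4 giving ≥ 5.)

|A +̂ A| = 6


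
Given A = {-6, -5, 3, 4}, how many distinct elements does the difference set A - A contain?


A - A = {a - a' : a, a' ∈ A}; |A| = 4.
Bounds: 2|A|-1 ≤ |A - A| ≤ |A|² - |A| + 1, i.e. 7 ≤ |A - A| ≤ 13.
Note: 0 ∈ A - A always (from a - a). The set is symmetric: if d ∈ A - A then -d ∈ A - A.
Enumerate nonzero differences d = a - a' with a > a' (then include -d):
Positive differences: {1, 8, 9, 10}
Full difference set: {0} ∪ (positive diffs) ∪ (negative diffs).
|A - A| = 1 + 2·4 = 9 (matches direct enumeration: 9).

|A - A| = 9


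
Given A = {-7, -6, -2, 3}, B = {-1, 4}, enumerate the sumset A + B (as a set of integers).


A + B = {a + b : a ∈ A, b ∈ B}.
Enumerate all |A|·|B| = 4·2 = 8 pairs (a, b) and collect distinct sums.
a = -7: -7+-1=-8, -7+4=-3
a = -6: -6+-1=-7, -6+4=-2
a = -2: -2+-1=-3, -2+4=2
a = 3: 3+-1=2, 3+4=7
Collecting distinct sums: A + B = {-8, -7, -3, -2, 2, 7}
|A + B| = 6

A + B = {-8, -7, -3, -2, 2, 7}


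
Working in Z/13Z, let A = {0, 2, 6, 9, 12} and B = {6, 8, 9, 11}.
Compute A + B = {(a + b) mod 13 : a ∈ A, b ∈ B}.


Work in Z/13Z: reduce every sum a + b modulo 13.
Enumerate all 20 pairs:
a = 0: 0+6=6, 0+8=8, 0+9=9, 0+11=11
a = 2: 2+6=8, 2+8=10, 2+9=11, 2+11=0
a = 6: 6+6=12, 6+8=1, 6+9=2, 6+11=4
a = 9: 9+6=2, 9+8=4, 9+9=5, 9+11=7
a = 12: 12+6=5, 12+8=7, 12+9=8, 12+11=10
Distinct residues collected: {0, 1, 2, 4, 5, 6, 7, 8, 9, 10, 11, 12}
|A + B| = 12 (out of 13 total residues).

A + B = {0, 1, 2, 4, 5, 6, 7, 8, 9, 10, 11, 12}


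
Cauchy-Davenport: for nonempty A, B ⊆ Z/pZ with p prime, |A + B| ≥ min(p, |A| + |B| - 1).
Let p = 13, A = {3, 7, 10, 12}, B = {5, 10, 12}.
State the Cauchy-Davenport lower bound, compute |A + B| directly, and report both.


Cauchy-Davenport: |A + B| ≥ min(p, |A| + |B| - 1) for A, B nonempty in Z/pZ.
|A| = 4, |B| = 3, p = 13.
CD lower bound = min(13, 4 + 3 - 1) = min(13, 6) = 6.
Compute A + B mod 13 directly:
a = 3: 3+5=8, 3+10=0, 3+12=2
a = 7: 7+5=12, 7+10=4, 7+12=6
a = 10: 10+5=2, 10+10=7, 10+12=9
a = 12: 12+5=4, 12+10=9, 12+12=11
A + B = {0, 2, 4, 6, 7, 8, 9, 11, 12}, so |A + B| = 9.
Verify: 9 ≥ 6? Yes ✓.

CD lower bound = 6, actual |A + B| = 9.


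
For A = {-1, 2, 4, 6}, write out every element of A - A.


A - A = {a - a' : a, a' ∈ A}.
Compute a - a' for each ordered pair (a, a'):
a = -1: -1--1=0, -1-2=-3, -1-4=-5, -1-6=-7
a = 2: 2--1=3, 2-2=0, 2-4=-2, 2-6=-4
a = 4: 4--1=5, 4-2=2, 4-4=0, 4-6=-2
a = 6: 6--1=7, 6-2=4, 6-4=2, 6-6=0
Collecting distinct values (and noting 0 appears from a-a):
A - A = {-7, -5, -4, -3, -2, 0, 2, 3, 4, 5, 7}
|A - A| = 11

A - A = {-7, -5, -4, -3, -2, 0, 2, 3, 4, 5, 7}


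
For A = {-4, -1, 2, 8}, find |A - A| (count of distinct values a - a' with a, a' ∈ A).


A - A = {a - a' : a, a' ∈ A}; |A| = 4.
Bounds: 2|A|-1 ≤ |A - A| ≤ |A|² - |A| + 1, i.e. 7 ≤ |A - A| ≤ 13.
Note: 0 ∈ A - A always (from a - a). The set is symmetric: if d ∈ A - A then -d ∈ A - A.
Enumerate nonzero differences d = a - a' with a > a' (then include -d):
Positive differences: {3, 6, 9, 12}
Full difference set: {0} ∪ (positive diffs) ∪ (negative diffs).
|A - A| = 1 + 2·4 = 9 (matches direct enumeration: 9).

|A - A| = 9


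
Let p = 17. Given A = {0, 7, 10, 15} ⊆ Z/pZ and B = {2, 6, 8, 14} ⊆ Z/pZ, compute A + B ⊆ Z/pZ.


Work in Z/17Z: reduce every sum a + b modulo 17.
Enumerate all 16 pairs:
a = 0: 0+2=2, 0+6=6, 0+8=8, 0+14=14
a = 7: 7+2=9, 7+6=13, 7+8=15, 7+14=4
a = 10: 10+2=12, 10+6=16, 10+8=1, 10+14=7
a = 15: 15+2=0, 15+6=4, 15+8=6, 15+14=12
Distinct residues collected: {0, 1, 2, 4, 6, 7, 8, 9, 12, 13, 14, 15, 16}
|A + B| = 13 (out of 17 total residues).

A + B = {0, 1, 2, 4, 6, 7, 8, 9, 12, 13, 14, 15, 16}


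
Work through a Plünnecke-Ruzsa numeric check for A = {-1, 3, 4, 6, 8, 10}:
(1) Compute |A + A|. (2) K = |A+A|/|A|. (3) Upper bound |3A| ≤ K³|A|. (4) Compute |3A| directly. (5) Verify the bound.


|A| = 6.
Step 1: Compute A + A by enumerating all 36 pairs.
A + A = {-2, 2, 3, 5, 6, 7, 8, 9, 10, 11, 12, 13, 14, 16, 18, 20}, so |A + A| = 16.
Step 2: Doubling constant K = |A + A|/|A| = 16/6 = 16/6 ≈ 2.6667.
Step 3: Plünnecke-Ruzsa gives |3A| ≤ K³·|A| = (2.6667)³ · 6 ≈ 113.7778.
Step 4: Compute 3A = A + A + A directly by enumerating all triples (a,b,c) ∈ A³; |3A| = 27.
Step 5: Check 27 ≤ 113.7778? Yes ✓.

K = 16/6, Plünnecke-Ruzsa bound K³|A| ≈ 113.7778, |3A| = 27, inequality holds.


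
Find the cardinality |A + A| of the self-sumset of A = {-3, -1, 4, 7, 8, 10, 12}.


A + A = {a + a' : a, a' ∈ A}; |A| = 7.
General bounds: 2|A| - 1 ≤ |A + A| ≤ |A|(|A|+1)/2, i.e. 13 ≤ |A + A| ≤ 28.
Lower bound 2|A|-1 is attained iff A is an arithmetic progression.
Enumerate sums a + a' for a ≤ a' (symmetric, so this suffices):
a = -3: -3+-3=-6, -3+-1=-4, -3+4=1, -3+7=4, -3+8=5, -3+10=7, -3+12=9
a = -1: -1+-1=-2, -1+4=3, -1+7=6, -1+8=7, -1+10=9, -1+12=11
a = 4: 4+4=8, 4+7=11, 4+8=12, 4+10=14, 4+12=16
a = 7: 7+7=14, 7+8=15, 7+10=17, 7+12=19
a = 8: 8+8=16, 8+10=18, 8+12=20
a = 10: 10+10=20, 10+12=22
a = 12: 12+12=24
Distinct sums: {-6, -4, -2, 1, 3, 4, 5, 6, 7, 8, 9, 11, 12, 14, 15, 16, 17, 18, 19, 20, 22, 24}
|A + A| = 22

|A + A| = 22


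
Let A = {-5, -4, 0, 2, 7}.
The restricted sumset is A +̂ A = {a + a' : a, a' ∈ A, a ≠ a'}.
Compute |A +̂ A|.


Restricted sumset: A +̂ A = {a + a' : a ∈ A, a' ∈ A, a ≠ a'}.
Equivalently, take A + A and drop any sum 2a that is achievable ONLY as a + a for a ∈ A (i.e. sums representable only with equal summands).
Enumerate pairs (a, a') with a < a' (symmetric, so each unordered pair gives one sum; this covers all a ≠ a'):
  -5 + -4 = -9
  -5 + 0 = -5
  -5 + 2 = -3
  -5 + 7 = 2
  -4 + 0 = -4
  -4 + 2 = -2
  -4 + 7 = 3
  0 + 2 = 2
  0 + 7 = 7
  2 + 7 = 9
Collected distinct sums: {-9, -5, -4, -3, -2, 2, 3, 7, 9}
|A +̂ A| = 9
(Reference bound: |A +̂ A| ≥ 2|A| - 3 for |A| ≥ 2, with |A| = 5 giving ≥ 7.)

|A +̂ A| = 9


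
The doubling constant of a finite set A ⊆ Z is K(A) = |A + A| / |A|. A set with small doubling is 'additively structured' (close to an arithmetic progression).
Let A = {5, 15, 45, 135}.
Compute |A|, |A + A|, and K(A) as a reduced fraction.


|A| = 4.
Compute A + A by enumerating all 16 pairs.
A + A = {10, 20, 30, 50, 60, 90, 140, 150, 180, 270}, so |A + A| = 10.
K = |A + A| / |A| = 10/4 = 5/2 ≈ 2.5000.
Reference: AP of size 4 gives K = 7/4 ≈ 1.7500; a fully generic set of size 4 gives K ≈ 2.5000.

|A| = 4, |A + A| = 10, K = 10/4 = 5/2.


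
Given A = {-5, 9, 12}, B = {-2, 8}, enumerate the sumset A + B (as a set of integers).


A + B = {a + b : a ∈ A, b ∈ B}.
Enumerate all |A|·|B| = 3·2 = 6 pairs (a, b) and collect distinct sums.
a = -5: -5+-2=-7, -5+8=3
a = 9: 9+-2=7, 9+8=17
a = 12: 12+-2=10, 12+8=20
Collecting distinct sums: A + B = {-7, 3, 7, 10, 17, 20}
|A + B| = 6

A + B = {-7, 3, 7, 10, 17, 20}


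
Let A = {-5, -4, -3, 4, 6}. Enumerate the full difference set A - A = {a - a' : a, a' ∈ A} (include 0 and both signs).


A - A = {a - a' : a, a' ∈ A}.
Compute a - a' for each ordered pair (a, a'):
a = -5: -5--5=0, -5--4=-1, -5--3=-2, -5-4=-9, -5-6=-11
a = -4: -4--5=1, -4--4=0, -4--3=-1, -4-4=-8, -4-6=-10
a = -3: -3--5=2, -3--4=1, -3--3=0, -3-4=-7, -3-6=-9
a = 4: 4--5=9, 4--4=8, 4--3=7, 4-4=0, 4-6=-2
a = 6: 6--5=11, 6--4=10, 6--3=9, 6-4=2, 6-6=0
Collecting distinct values (and noting 0 appears from a-a):
A - A = {-11, -10, -9, -8, -7, -2, -1, 0, 1, 2, 7, 8, 9, 10, 11}
|A - A| = 15

A - A = {-11, -10, -9, -8, -7, -2, -1, 0, 1, 2, 7, 8, 9, 10, 11}


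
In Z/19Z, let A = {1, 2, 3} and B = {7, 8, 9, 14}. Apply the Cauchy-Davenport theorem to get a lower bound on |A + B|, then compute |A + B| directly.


Cauchy-Davenport: |A + B| ≥ min(p, |A| + |B| - 1) for A, B nonempty in Z/pZ.
|A| = 3, |B| = 4, p = 19.
CD lower bound = min(19, 3 + 4 - 1) = min(19, 6) = 6.
Compute A + B mod 19 directly:
a = 1: 1+7=8, 1+8=9, 1+9=10, 1+14=15
a = 2: 2+7=9, 2+8=10, 2+9=11, 2+14=16
a = 3: 3+7=10, 3+8=11, 3+9=12, 3+14=17
A + B = {8, 9, 10, 11, 12, 15, 16, 17}, so |A + B| = 8.
Verify: 8 ≥ 6? Yes ✓.

CD lower bound = 6, actual |A + B| = 8.


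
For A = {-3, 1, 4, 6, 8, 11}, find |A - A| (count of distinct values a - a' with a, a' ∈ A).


A - A = {a - a' : a, a' ∈ A}; |A| = 6.
Bounds: 2|A|-1 ≤ |A - A| ≤ |A|² - |A| + 1, i.e. 11 ≤ |A - A| ≤ 31.
Note: 0 ∈ A - A always (from a - a). The set is symmetric: if d ∈ A - A then -d ∈ A - A.
Enumerate nonzero differences d = a - a' with a > a' (then include -d):
Positive differences: {2, 3, 4, 5, 7, 9, 10, 11, 14}
Full difference set: {0} ∪ (positive diffs) ∪ (negative diffs).
|A - A| = 1 + 2·9 = 19 (matches direct enumeration: 19).

|A - A| = 19


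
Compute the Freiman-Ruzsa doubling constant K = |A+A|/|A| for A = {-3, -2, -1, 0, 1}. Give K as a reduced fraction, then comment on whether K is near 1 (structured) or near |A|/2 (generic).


|A| = 5.
Compute A + A by enumerating all 25 pairs.
A + A = {-6, -5, -4, -3, -2, -1, 0, 1, 2}, so |A + A| = 9.
K = |A + A| / |A| = 9/5 (already in lowest terms) ≈ 1.8000.
Reference: AP of size 5 gives K = 9/5 ≈ 1.8000; a fully generic set of size 5 gives K ≈ 3.0000.

|A| = 5, |A + A| = 9, K = 9/5.


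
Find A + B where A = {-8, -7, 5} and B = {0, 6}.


A + B = {a + b : a ∈ A, b ∈ B}.
Enumerate all |A|·|B| = 3·2 = 6 pairs (a, b) and collect distinct sums.
a = -8: -8+0=-8, -8+6=-2
a = -7: -7+0=-7, -7+6=-1
a = 5: 5+0=5, 5+6=11
Collecting distinct sums: A + B = {-8, -7, -2, -1, 5, 11}
|A + B| = 6

A + B = {-8, -7, -2, -1, 5, 11}


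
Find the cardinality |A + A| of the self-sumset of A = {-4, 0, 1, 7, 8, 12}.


A + A = {a + a' : a, a' ∈ A}; |A| = 6.
General bounds: 2|A| - 1 ≤ |A + A| ≤ |A|(|A|+1)/2, i.e. 11 ≤ |A + A| ≤ 21.
Lower bound 2|A|-1 is attained iff A is an arithmetic progression.
Enumerate sums a + a' for a ≤ a' (symmetric, so this suffices):
a = -4: -4+-4=-8, -4+0=-4, -4+1=-3, -4+7=3, -4+8=4, -4+12=8
a = 0: 0+0=0, 0+1=1, 0+7=7, 0+8=8, 0+12=12
a = 1: 1+1=2, 1+7=8, 1+8=9, 1+12=13
a = 7: 7+7=14, 7+8=15, 7+12=19
a = 8: 8+8=16, 8+12=20
a = 12: 12+12=24
Distinct sums: {-8, -4, -3, 0, 1, 2, 3, 4, 7, 8, 9, 12, 13, 14, 15, 16, 19, 20, 24}
|A + A| = 19

|A + A| = 19


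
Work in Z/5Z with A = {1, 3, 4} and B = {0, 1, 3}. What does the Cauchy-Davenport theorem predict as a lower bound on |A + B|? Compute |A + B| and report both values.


Cauchy-Davenport: |A + B| ≥ min(p, |A| + |B| - 1) for A, B nonempty in Z/pZ.
|A| = 3, |B| = 3, p = 5.
CD lower bound = min(5, 3 + 3 - 1) = min(5, 5) = 5.
Compute A + B mod 5 directly:
a = 1: 1+0=1, 1+1=2, 1+3=4
a = 3: 3+0=3, 3+1=4, 3+3=1
a = 4: 4+0=4, 4+1=0, 4+3=2
A + B = {0, 1, 2, 3, 4}, so |A + B| = 5.
Verify: 5 ≥ 5? Yes ✓.

CD lower bound = 5, actual |A + B| = 5.


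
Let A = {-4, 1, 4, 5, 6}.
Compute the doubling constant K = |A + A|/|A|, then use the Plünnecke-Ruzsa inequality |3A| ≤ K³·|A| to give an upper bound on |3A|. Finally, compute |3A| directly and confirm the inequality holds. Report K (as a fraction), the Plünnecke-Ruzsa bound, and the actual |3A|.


|A| = 5.
Step 1: Compute A + A by enumerating all 25 pairs.
A + A = {-8, -3, 0, 1, 2, 5, 6, 7, 8, 9, 10, 11, 12}, so |A + A| = 13.
Step 2: Doubling constant K = |A + A|/|A| = 13/5 = 13/5 ≈ 2.6000.
Step 3: Plünnecke-Ruzsa gives |3A| ≤ K³·|A| = (2.6000)³ · 5 ≈ 87.8800.
Step 4: Compute 3A = A + A + A directly by enumerating all triples (a,b,c) ∈ A³; |3A| = 23.
Step 5: Check 23 ≤ 87.8800? Yes ✓.

K = 13/5, Plünnecke-Ruzsa bound K³|A| ≈ 87.8800, |3A| = 23, inequality holds.


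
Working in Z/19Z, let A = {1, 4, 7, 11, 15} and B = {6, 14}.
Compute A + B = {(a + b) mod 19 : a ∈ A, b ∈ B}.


Work in Z/19Z: reduce every sum a + b modulo 19.
Enumerate all 10 pairs:
a = 1: 1+6=7, 1+14=15
a = 4: 4+6=10, 4+14=18
a = 7: 7+6=13, 7+14=2
a = 11: 11+6=17, 11+14=6
a = 15: 15+6=2, 15+14=10
Distinct residues collected: {2, 6, 7, 10, 13, 15, 17, 18}
|A + B| = 8 (out of 19 total residues).

A + B = {2, 6, 7, 10, 13, 15, 17, 18}


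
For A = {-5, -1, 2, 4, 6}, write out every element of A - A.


A - A = {a - a' : a, a' ∈ A}.
Compute a - a' for each ordered pair (a, a'):
a = -5: -5--5=0, -5--1=-4, -5-2=-7, -5-4=-9, -5-6=-11
a = -1: -1--5=4, -1--1=0, -1-2=-3, -1-4=-5, -1-6=-7
a = 2: 2--5=7, 2--1=3, 2-2=0, 2-4=-2, 2-6=-4
a = 4: 4--5=9, 4--1=5, 4-2=2, 4-4=0, 4-6=-2
a = 6: 6--5=11, 6--1=7, 6-2=4, 6-4=2, 6-6=0
Collecting distinct values (and noting 0 appears from a-a):
A - A = {-11, -9, -7, -5, -4, -3, -2, 0, 2, 3, 4, 5, 7, 9, 11}
|A - A| = 15

A - A = {-11, -9, -7, -5, -4, -3, -2, 0, 2, 3, 4, 5, 7, 9, 11}


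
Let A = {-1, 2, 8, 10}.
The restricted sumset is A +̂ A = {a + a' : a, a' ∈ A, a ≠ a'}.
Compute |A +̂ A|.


Restricted sumset: A +̂ A = {a + a' : a ∈ A, a' ∈ A, a ≠ a'}.
Equivalently, take A + A and drop any sum 2a that is achievable ONLY as a + a for a ∈ A (i.e. sums representable only with equal summands).
Enumerate pairs (a, a') with a < a' (symmetric, so each unordered pair gives one sum; this covers all a ≠ a'):
  -1 + 2 = 1
  -1 + 8 = 7
  -1 + 10 = 9
  2 + 8 = 10
  2 + 10 = 12
  8 + 10 = 18
Collected distinct sums: {1, 7, 9, 10, 12, 18}
|A +̂ A| = 6
(Reference bound: |A +̂ A| ≥ 2|A| - 3 for |A| ≥ 2, with |A| = 4 giving ≥ 5.)

|A +̂ A| = 6


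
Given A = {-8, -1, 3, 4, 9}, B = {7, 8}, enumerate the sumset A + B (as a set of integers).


A + B = {a + b : a ∈ A, b ∈ B}.
Enumerate all |A|·|B| = 5·2 = 10 pairs (a, b) and collect distinct sums.
a = -8: -8+7=-1, -8+8=0
a = -1: -1+7=6, -1+8=7
a = 3: 3+7=10, 3+8=11
a = 4: 4+7=11, 4+8=12
a = 9: 9+7=16, 9+8=17
Collecting distinct sums: A + B = {-1, 0, 6, 7, 10, 11, 12, 16, 17}
|A + B| = 9

A + B = {-1, 0, 6, 7, 10, 11, 12, 16, 17}


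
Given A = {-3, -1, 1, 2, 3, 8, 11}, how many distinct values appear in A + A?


A + A = {a + a' : a, a' ∈ A}; |A| = 7.
General bounds: 2|A| - 1 ≤ |A + A| ≤ |A|(|A|+1)/2, i.e. 13 ≤ |A + A| ≤ 28.
Lower bound 2|A|-1 is attained iff A is an arithmetic progression.
Enumerate sums a + a' for a ≤ a' (symmetric, so this suffices):
a = -3: -3+-3=-6, -3+-1=-4, -3+1=-2, -3+2=-1, -3+3=0, -3+8=5, -3+11=8
a = -1: -1+-1=-2, -1+1=0, -1+2=1, -1+3=2, -1+8=7, -1+11=10
a = 1: 1+1=2, 1+2=3, 1+3=4, 1+8=9, 1+11=12
a = 2: 2+2=4, 2+3=5, 2+8=10, 2+11=13
a = 3: 3+3=6, 3+8=11, 3+11=14
a = 8: 8+8=16, 8+11=19
a = 11: 11+11=22
Distinct sums: {-6, -4, -2, -1, 0, 1, 2, 3, 4, 5, 6, 7, 8, 9, 10, 11, 12, 13, 14, 16, 19, 22}
|A + A| = 22

|A + A| = 22


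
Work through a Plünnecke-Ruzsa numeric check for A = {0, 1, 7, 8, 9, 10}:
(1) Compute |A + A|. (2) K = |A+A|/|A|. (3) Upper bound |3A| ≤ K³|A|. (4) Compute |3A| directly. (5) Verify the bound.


|A| = 6.
Step 1: Compute A + A by enumerating all 36 pairs.
A + A = {0, 1, 2, 7, 8, 9, 10, 11, 14, 15, 16, 17, 18, 19, 20}, so |A + A| = 15.
Step 2: Doubling constant K = |A + A|/|A| = 15/6 = 15/6 ≈ 2.5000.
Step 3: Plünnecke-Ruzsa gives |3A| ≤ K³·|A| = (2.5000)³ · 6 ≈ 93.7500.
Step 4: Compute 3A = A + A + A directly by enumerating all triples (a,b,c) ∈ A³; |3A| = 27.
Step 5: Check 27 ≤ 93.7500? Yes ✓.

K = 15/6, Plünnecke-Ruzsa bound K³|A| ≈ 93.7500, |3A| = 27, inequality holds.


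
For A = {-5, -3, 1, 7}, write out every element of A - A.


A - A = {a - a' : a, a' ∈ A}.
Compute a - a' for each ordered pair (a, a'):
a = -5: -5--5=0, -5--3=-2, -5-1=-6, -5-7=-12
a = -3: -3--5=2, -3--3=0, -3-1=-4, -3-7=-10
a = 1: 1--5=6, 1--3=4, 1-1=0, 1-7=-6
a = 7: 7--5=12, 7--3=10, 7-1=6, 7-7=0
Collecting distinct values (and noting 0 appears from a-a):
A - A = {-12, -10, -6, -4, -2, 0, 2, 4, 6, 10, 12}
|A - A| = 11

A - A = {-12, -10, -6, -4, -2, 0, 2, 4, 6, 10, 12}


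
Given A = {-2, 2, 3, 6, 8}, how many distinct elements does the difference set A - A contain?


A - A = {a - a' : a, a' ∈ A}; |A| = 5.
Bounds: 2|A|-1 ≤ |A - A| ≤ |A|² - |A| + 1, i.e. 9 ≤ |A - A| ≤ 21.
Note: 0 ∈ A - A always (from a - a). The set is symmetric: if d ∈ A - A then -d ∈ A - A.
Enumerate nonzero differences d = a - a' with a > a' (then include -d):
Positive differences: {1, 2, 3, 4, 5, 6, 8, 10}
Full difference set: {0} ∪ (positive diffs) ∪ (negative diffs).
|A - A| = 1 + 2·8 = 17 (matches direct enumeration: 17).

|A - A| = 17


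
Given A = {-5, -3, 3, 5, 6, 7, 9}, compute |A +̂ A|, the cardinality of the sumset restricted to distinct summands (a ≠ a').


Restricted sumset: A +̂ A = {a + a' : a ∈ A, a' ∈ A, a ≠ a'}.
Equivalently, take A + A and drop any sum 2a that is achievable ONLY as a + a for a ∈ A (i.e. sums representable only with equal summands).
Enumerate pairs (a, a') with a < a' (symmetric, so each unordered pair gives one sum; this covers all a ≠ a'):
  -5 + -3 = -8
  -5 + 3 = -2
  -5 + 5 = 0
  -5 + 6 = 1
  -5 + 7 = 2
  -5 + 9 = 4
  -3 + 3 = 0
  -3 + 5 = 2
  -3 + 6 = 3
  -3 + 7 = 4
  -3 + 9 = 6
  3 + 5 = 8
  3 + 6 = 9
  3 + 7 = 10
  3 + 9 = 12
  5 + 6 = 11
  5 + 7 = 12
  5 + 9 = 14
  6 + 7 = 13
  6 + 9 = 15
  7 + 9 = 16
Collected distinct sums: {-8, -2, 0, 1, 2, 3, 4, 6, 8, 9, 10, 11, 12, 13, 14, 15, 16}
|A +̂ A| = 17
(Reference bound: |A +̂ A| ≥ 2|A| - 3 for |A| ≥ 2, with |A| = 7 giving ≥ 11.)

|A +̂ A| = 17


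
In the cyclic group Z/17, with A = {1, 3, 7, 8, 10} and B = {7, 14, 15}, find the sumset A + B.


Work in Z/17Z: reduce every sum a + b modulo 17.
Enumerate all 15 pairs:
a = 1: 1+7=8, 1+14=15, 1+15=16
a = 3: 3+7=10, 3+14=0, 3+15=1
a = 7: 7+7=14, 7+14=4, 7+15=5
a = 8: 8+7=15, 8+14=5, 8+15=6
a = 10: 10+7=0, 10+14=7, 10+15=8
Distinct residues collected: {0, 1, 4, 5, 6, 7, 8, 10, 14, 15, 16}
|A + B| = 11 (out of 17 total residues).

A + B = {0, 1, 4, 5, 6, 7, 8, 10, 14, 15, 16}


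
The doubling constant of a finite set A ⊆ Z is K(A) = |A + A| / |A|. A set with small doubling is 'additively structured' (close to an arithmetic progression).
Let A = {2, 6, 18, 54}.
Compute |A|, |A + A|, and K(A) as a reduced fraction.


|A| = 4.
Compute A + A by enumerating all 16 pairs.
A + A = {4, 8, 12, 20, 24, 36, 56, 60, 72, 108}, so |A + A| = 10.
K = |A + A| / |A| = 10/4 = 5/2 ≈ 2.5000.
Reference: AP of size 4 gives K = 7/4 ≈ 1.7500; a fully generic set of size 4 gives K ≈ 2.5000.

|A| = 4, |A + A| = 10, K = 10/4 = 5/2.


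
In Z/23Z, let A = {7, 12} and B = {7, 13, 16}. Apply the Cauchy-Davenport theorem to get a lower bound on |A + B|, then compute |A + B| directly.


Cauchy-Davenport: |A + B| ≥ min(p, |A| + |B| - 1) for A, B nonempty in Z/pZ.
|A| = 2, |B| = 3, p = 23.
CD lower bound = min(23, 2 + 3 - 1) = min(23, 4) = 4.
Compute A + B mod 23 directly:
a = 7: 7+7=14, 7+13=20, 7+16=0
a = 12: 12+7=19, 12+13=2, 12+16=5
A + B = {0, 2, 5, 14, 19, 20}, so |A + B| = 6.
Verify: 6 ≥ 4? Yes ✓.

CD lower bound = 4, actual |A + B| = 6.


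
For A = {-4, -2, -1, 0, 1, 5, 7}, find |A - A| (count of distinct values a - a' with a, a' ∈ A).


A - A = {a - a' : a, a' ∈ A}; |A| = 7.
Bounds: 2|A|-1 ≤ |A - A| ≤ |A|² - |A| + 1, i.e. 13 ≤ |A - A| ≤ 43.
Note: 0 ∈ A - A always (from a - a). The set is symmetric: if d ∈ A - A then -d ∈ A - A.
Enumerate nonzero differences d = a - a' with a > a' (then include -d):
Positive differences: {1, 2, 3, 4, 5, 6, 7, 8, 9, 11}
Full difference set: {0} ∪ (positive diffs) ∪ (negative diffs).
|A - A| = 1 + 2·10 = 21 (matches direct enumeration: 21).

|A - A| = 21


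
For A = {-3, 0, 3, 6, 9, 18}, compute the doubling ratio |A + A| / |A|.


|A| = 6.
Compute A + A by enumerating all 36 pairs.
A + A = {-6, -3, 0, 3, 6, 9, 12, 15, 18, 21, 24, 27, 36}, so |A + A| = 13.
K = |A + A| / |A| = 13/6 (already in lowest terms) ≈ 2.1667.
Reference: AP of size 6 gives K = 11/6 ≈ 1.8333; a fully generic set of size 6 gives K ≈ 3.5000.

|A| = 6, |A + A| = 13, K = 13/6.


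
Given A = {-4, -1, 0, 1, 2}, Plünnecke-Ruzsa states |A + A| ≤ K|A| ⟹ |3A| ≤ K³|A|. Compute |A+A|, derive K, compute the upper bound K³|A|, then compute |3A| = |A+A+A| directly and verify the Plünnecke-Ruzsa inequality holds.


|A| = 5.
Step 1: Compute A + A by enumerating all 25 pairs.
A + A = {-8, -5, -4, -3, -2, -1, 0, 1, 2, 3, 4}, so |A + A| = 11.
Step 2: Doubling constant K = |A + A|/|A| = 11/5 = 11/5 ≈ 2.2000.
Step 3: Plünnecke-Ruzsa gives |3A| ≤ K³·|A| = (2.2000)³ · 5 ≈ 53.2400.
Step 4: Compute 3A = A + A + A directly by enumerating all triples (a,b,c) ∈ A³; |3A| = 17.
Step 5: Check 17 ≤ 53.2400? Yes ✓.

K = 11/5, Plünnecke-Ruzsa bound K³|A| ≈ 53.2400, |3A| = 17, inequality holds.


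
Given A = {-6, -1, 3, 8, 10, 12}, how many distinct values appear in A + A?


A + A = {a + a' : a, a' ∈ A}; |A| = 6.
General bounds: 2|A| - 1 ≤ |A + A| ≤ |A|(|A|+1)/2, i.e. 11 ≤ |A + A| ≤ 21.
Lower bound 2|A|-1 is attained iff A is an arithmetic progression.
Enumerate sums a + a' for a ≤ a' (symmetric, so this suffices):
a = -6: -6+-6=-12, -6+-1=-7, -6+3=-3, -6+8=2, -6+10=4, -6+12=6
a = -1: -1+-1=-2, -1+3=2, -1+8=7, -1+10=9, -1+12=11
a = 3: 3+3=6, 3+8=11, 3+10=13, 3+12=15
a = 8: 8+8=16, 8+10=18, 8+12=20
a = 10: 10+10=20, 10+12=22
a = 12: 12+12=24
Distinct sums: {-12, -7, -3, -2, 2, 4, 6, 7, 9, 11, 13, 15, 16, 18, 20, 22, 24}
|A + A| = 17

|A + A| = 17


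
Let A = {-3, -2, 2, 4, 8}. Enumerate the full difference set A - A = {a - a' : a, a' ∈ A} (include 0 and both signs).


A - A = {a - a' : a, a' ∈ A}.
Compute a - a' for each ordered pair (a, a'):
a = -3: -3--3=0, -3--2=-1, -3-2=-5, -3-4=-7, -3-8=-11
a = -2: -2--3=1, -2--2=0, -2-2=-4, -2-4=-6, -2-8=-10
a = 2: 2--3=5, 2--2=4, 2-2=0, 2-4=-2, 2-8=-6
a = 4: 4--3=7, 4--2=6, 4-2=2, 4-4=0, 4-8=-4
a = 8: 8--3=11, 8--2=10, 8-2=6, 8-4=4, 8-8=0
Collecting distinct values (and noting 0 appears from a-a):
A - A = {-11, -10, -7, -6, -5, -4, -2, -1, 0, 1, 2, 4, 5, 6, 7, 10, 11}
|A - A| = 17

A - A = {-11, -10, -7, -6, -5, -4, -2, -1, 0, 1, 2, 4, 5, 6, 7, 10, 11}
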